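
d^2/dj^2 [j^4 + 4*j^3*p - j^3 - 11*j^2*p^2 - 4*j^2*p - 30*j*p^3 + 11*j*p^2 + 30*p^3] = 12*j^2 + 24*j*p - 6*j - 22*p^2 - 8*p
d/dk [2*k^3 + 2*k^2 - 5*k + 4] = 6*k^2 + 4*k - 5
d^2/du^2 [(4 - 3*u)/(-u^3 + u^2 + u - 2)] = 2*((3*u - 4)*(-3*u^2 + 2*u + 1)^2 + (-9*u^2 + 6*u - (3*u - 4)*(3*u - 1) + 3)*(u^3 - u^2 - u + 2))/(u^3 - u^2 - u + 2)^3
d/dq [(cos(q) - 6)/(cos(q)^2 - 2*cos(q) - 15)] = (cos(q)^2 - 12*cos(q) + 27)*sin(q)/(sin(q)^2 + 2*cos(q) + 14)^2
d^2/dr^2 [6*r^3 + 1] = 36*r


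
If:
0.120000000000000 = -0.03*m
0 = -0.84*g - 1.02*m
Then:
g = 4.86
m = -4.00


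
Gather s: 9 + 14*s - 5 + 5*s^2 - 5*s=5*s^2 + 9*s + 4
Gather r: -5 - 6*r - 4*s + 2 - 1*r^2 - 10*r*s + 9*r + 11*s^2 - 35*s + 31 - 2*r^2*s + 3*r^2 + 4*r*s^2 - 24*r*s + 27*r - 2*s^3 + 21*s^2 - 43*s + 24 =r^2*(2 - 2*s) + r*(4*s^2 - 34*s + 30) - 2*s^3 + 32*s^2 - 82*s + 52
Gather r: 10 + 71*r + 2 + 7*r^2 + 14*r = 7*r^2 + 85*r + 12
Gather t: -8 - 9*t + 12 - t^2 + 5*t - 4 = -t^2 - 4*t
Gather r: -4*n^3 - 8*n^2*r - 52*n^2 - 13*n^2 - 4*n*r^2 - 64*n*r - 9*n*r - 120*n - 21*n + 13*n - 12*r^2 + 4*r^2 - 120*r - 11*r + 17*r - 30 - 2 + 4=-4*n^3 - 65*n^2 - 128*n + r^2*(-4*n - 8) + r*(-8*n^2 - 73*n - 114) - 28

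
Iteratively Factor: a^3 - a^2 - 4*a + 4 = (a - 1)*(a^2 - 4) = (a - 1)*(a + 2)*(a - 2)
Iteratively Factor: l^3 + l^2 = (l)*(l^2 + l) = l*(l + 1)*(l)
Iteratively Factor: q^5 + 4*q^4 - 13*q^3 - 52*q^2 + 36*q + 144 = (q - 2)*(q^4 + 6*q^3 - q^2 - 54*q - 72) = (q - 3)*(q - 2)*(q^3 + 9*q^2 + 26*q + 24) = (q - 3)*(q - 2)*(q + 4)*(q^2 + 5*q + 6) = (q - 3)*(q - 2)*(q + 3)*(q + 4)*(q + 2)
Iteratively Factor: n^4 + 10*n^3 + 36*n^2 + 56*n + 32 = (n + 4)*(n^3 + 6*n^2 + 12*n + 8) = (n + 2)*(n + 4)*(n^2 + 4*n + 4) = (n + 2)^2*(n + 4)*(n + 2)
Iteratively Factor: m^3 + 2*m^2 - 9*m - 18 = (m - 3)*(m^2 + 5*m + 6) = (m - 3)*(m + 2)*(m + 3)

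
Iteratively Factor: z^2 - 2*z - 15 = (z - 5)*(z + 3)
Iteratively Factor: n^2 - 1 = (n - 1)*(n + 1)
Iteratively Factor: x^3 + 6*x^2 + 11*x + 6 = (x + 2)*(x^2 + 4*x + 3) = (x + 2)*(x + 3)*(x + 1)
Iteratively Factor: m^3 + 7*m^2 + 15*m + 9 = (m + 3)*(m^2 + 4*m + 3) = (m + 3)^2*(m + 1)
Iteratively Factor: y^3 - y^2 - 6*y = (y)*(y^2 - y - 6) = y*(y + 2)*(y - 3)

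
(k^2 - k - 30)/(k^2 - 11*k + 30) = (k + 5)/(k - 5)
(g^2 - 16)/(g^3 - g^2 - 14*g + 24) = (g - 4)/(g^2 - 5*g + 6)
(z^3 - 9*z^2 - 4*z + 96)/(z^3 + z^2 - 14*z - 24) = (z - 8)/(z + 2)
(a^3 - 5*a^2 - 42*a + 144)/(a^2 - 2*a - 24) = (-a^3 + 5*a^2 + 42*a - 144)/(-a^2 + 2*a + 24)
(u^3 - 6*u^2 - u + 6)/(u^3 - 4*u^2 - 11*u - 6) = (u - 1)/(u + 1)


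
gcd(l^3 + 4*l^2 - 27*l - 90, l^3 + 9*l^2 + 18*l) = l^2 + 9*l + 18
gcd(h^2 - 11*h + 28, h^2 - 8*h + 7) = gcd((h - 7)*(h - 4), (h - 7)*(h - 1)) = h - 7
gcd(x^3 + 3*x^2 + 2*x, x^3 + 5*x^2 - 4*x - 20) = x + 2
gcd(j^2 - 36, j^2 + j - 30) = j + 6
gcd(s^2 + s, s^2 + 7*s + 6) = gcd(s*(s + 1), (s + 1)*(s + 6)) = s + 1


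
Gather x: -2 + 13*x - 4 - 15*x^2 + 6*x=-15*x^2 + 19*x - 6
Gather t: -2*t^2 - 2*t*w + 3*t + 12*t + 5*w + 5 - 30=-2*t^2 + t*(15 - 2*w) + 5*w - 25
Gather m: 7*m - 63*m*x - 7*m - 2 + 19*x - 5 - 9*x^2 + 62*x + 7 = -63*m*x - 9*x^2 + 81*x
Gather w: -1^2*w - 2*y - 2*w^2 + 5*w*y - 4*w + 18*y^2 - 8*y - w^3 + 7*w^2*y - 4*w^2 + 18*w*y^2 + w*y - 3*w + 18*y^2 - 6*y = -w^3 + w^2*(7*y - 6) + w*(18*y^2 + 6*y - 8) + 36*y^2 - 16*y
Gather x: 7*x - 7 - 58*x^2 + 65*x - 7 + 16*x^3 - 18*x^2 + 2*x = 16*x^3 - 76*x^2 + 74*x - 14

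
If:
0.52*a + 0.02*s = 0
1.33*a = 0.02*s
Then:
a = 0.00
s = 0.00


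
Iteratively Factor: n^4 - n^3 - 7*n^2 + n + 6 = (n + 1)*(n^3 - 2*n^2 - 5*n + 6) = (n - 3)*(n + 1)*(n^2 + n - 2) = (n - 3)*(n + 1)*(n + 2)*(n - 1)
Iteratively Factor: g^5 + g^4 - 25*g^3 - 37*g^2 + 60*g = (g - 1)*(g^4 + 2*g^3 - 23*g^2 - 60*g) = (g - 1)*(g + 4)*(g^3 - 2*g^2 - 15*g) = (g - 5)*(g - 1)*(g + 4)*(g^2 + 3*g) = (g - 5)*(g - 1)*(g + 3)*(g + 4)*(g)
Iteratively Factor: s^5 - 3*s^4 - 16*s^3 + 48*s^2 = (s)*(s^4 - 3*s^3 - 16*s^2 + 48*s) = s*(s + 4)*(s^3 - 7*s^2 + 12*s) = s*(s - 4)*(s + 4)*(s^2 - 3*s) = s^2*(s - 4)*(s + 4)*(s - 3)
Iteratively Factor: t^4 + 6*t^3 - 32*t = (t)*(t^3 + 6*t^2 - 32) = t*(t + 4)*(t^2 + 2*t - 8) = t*(t + 4)^2*(t - 2)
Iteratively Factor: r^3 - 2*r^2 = (r)*(r^2 - 2*r) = r*(r - 2)*(r)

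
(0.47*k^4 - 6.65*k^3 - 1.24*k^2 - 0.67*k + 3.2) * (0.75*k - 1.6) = 0.3525*k^5 - 5.7395*k^4 + 9.71*k^3 + 1.4815*k^2 + 3.472*k - 5.12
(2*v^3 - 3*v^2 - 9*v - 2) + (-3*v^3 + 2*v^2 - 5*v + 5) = -v^3 - v^2 - 14*v + 3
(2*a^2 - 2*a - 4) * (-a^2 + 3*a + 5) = -2*a^4 + 8*a^3 + 8*a^2 - 22*a - 20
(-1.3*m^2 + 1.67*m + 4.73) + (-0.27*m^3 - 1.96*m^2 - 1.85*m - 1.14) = -0.27*m^3 - 3.26*m^2 - 0.18*m + 3.59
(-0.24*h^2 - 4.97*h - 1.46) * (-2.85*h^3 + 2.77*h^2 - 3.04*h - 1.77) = 0.684*h^5 + 13.4997*h^4 - 8.8763*h^3 + 11.4894*h^2 + 13.2353*h + 2.5842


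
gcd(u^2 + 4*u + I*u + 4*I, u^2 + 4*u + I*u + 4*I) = u^2 + u*(4 + I) + 4*I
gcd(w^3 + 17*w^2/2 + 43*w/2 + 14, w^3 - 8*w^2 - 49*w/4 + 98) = w + 7/2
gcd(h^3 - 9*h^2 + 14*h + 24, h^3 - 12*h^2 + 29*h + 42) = h^2 - 5*h - 6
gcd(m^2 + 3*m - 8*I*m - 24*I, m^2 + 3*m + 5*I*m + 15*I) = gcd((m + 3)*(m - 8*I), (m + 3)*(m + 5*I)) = m + 3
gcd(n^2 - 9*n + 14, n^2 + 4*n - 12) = n - 2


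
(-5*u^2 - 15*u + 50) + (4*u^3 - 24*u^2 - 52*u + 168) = 4*u^3 - 29*u^2 - 67*u + 218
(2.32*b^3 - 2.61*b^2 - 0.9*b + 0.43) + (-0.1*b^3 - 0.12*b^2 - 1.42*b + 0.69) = 2.22*b^3 - 2.73*b^2 - 2.32*b + 1.12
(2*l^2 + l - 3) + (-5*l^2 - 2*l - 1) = -3*l^2 - l - 4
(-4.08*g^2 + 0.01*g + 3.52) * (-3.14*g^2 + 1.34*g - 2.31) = 12.8112*g^4 - 5.4986*g^3 - 1.6146*g^2 + 4.6937*g - 8.1312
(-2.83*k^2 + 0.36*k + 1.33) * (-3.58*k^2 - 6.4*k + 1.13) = 10.1314*k^4 + 16.8232*k^3 - 10.2633*k^2 - 8.1052*k + 1.5029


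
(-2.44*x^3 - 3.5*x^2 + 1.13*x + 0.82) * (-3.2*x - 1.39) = 7.808*x^4 + 14.5916*x^3 + 1.249*x^2 - 4.1947*x - 1.1398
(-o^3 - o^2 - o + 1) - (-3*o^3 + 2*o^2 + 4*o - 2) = 2*o^3 - 3*o^2 - 5*o + 3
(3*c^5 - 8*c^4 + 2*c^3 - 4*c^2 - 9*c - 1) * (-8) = -24*c^5 + 64*c^4 - 16*c^3 + 32*c^2 + 72*c + 8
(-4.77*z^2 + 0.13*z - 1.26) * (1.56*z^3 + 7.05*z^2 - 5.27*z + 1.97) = -7.4412*z^5 - 33.4257*z^4 + 24.0888*z^3 - 18.965*z^2 + 6.8963*z - 2.4822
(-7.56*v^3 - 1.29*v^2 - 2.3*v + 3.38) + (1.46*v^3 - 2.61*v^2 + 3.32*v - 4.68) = -6.1*v^3 - 3.9*v^2 + 1.02*v - 1.3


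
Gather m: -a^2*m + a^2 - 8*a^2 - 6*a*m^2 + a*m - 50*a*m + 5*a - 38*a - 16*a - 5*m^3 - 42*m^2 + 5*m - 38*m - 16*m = -7*a^2 - 49*a - 5*m^3 + m^2*(-6*a - 42) + m*(-a^2 - 49*a - 49)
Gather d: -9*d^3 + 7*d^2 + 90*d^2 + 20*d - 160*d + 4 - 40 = -9*d^3 + 97*d^2 - 140*d - 36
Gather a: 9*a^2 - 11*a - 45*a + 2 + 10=9*a^2 - 56*a + 12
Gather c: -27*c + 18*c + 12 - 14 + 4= 2 - 9*c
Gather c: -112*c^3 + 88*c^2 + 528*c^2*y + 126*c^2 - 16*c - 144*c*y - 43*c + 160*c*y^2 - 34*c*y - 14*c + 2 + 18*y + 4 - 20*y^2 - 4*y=-112*c^3 + c^2*(528*y + 214) + c*(160*y^2 - 178*y - 73) - 20*y^2 + 14*y + 6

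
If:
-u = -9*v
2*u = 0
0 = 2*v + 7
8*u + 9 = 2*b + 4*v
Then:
No Solution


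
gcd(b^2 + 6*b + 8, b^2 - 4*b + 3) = 1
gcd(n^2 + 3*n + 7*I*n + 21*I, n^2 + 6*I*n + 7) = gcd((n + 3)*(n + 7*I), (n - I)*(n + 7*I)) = n + 7*I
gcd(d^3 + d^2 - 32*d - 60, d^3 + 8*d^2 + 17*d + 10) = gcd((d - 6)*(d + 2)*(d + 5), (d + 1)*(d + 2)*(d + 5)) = d^2 + 7*d + 10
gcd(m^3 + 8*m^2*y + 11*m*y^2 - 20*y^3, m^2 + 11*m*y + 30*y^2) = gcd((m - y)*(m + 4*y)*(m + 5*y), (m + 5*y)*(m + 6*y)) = m + 5*y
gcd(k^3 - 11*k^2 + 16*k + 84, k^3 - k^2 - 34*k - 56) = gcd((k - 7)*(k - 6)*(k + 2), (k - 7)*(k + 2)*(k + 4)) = k^2 - 5*k - 14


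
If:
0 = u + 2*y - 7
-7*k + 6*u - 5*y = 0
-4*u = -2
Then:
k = -53/28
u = 1/2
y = 13/4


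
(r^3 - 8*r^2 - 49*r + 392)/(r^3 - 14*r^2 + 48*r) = (r^2 - 49)/(r*(r - 6))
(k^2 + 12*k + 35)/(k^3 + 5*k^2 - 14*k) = (k + 5)/(k*(k - 2))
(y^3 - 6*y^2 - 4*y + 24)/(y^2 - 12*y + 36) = (y^2 - 4)/(y - 6)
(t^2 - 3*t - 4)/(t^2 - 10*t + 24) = (t + 1)/(t - 6)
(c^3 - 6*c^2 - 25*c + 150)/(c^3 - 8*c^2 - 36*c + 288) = (c^2 - 25)/(c^2 - 2*c - 48)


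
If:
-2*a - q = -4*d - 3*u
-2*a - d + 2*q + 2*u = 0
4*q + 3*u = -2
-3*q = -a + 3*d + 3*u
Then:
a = -72/71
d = 32/71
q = 26/71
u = -82/71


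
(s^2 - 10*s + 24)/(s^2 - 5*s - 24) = (-s^2 + 10*s - 24)/(-s^2 + 5*s + 24)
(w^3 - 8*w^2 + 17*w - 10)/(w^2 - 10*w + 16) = (w^2 - 6*w + 5)/(w - 8)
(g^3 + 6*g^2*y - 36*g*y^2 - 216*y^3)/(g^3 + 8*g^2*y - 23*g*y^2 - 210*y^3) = (-g^2 + 36*y^2)/(-g^2 - 2*g*y + 35*y^2)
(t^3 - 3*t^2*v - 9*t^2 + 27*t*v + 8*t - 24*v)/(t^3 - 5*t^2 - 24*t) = (t^2 - 3*t*v - t + 3*v)/(t*(t + 3))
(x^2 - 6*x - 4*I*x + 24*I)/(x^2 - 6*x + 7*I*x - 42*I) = (x - 4*I)/(x + 7*I)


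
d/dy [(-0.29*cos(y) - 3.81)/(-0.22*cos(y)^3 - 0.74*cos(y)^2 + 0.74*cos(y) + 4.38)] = (0.1276*cos(y)^3 + 2.7292*cos(y)^2 + 5.6388*cos(y) - 1.5492)*sin(y)/(0.0484*cos(y)^6 + 0.3256*cos(y)^5 + 0.222*cos(y)^4 - 3.0224*cos(y)^3 - 5.9348*cos(y)^2 + 6.4824*cos(y) + 19.1844)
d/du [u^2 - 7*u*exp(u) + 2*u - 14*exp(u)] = -7*u*exp(u) + 2*u - 21*exp(u) + 2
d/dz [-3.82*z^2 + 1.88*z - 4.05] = 1.88 - 7.64*z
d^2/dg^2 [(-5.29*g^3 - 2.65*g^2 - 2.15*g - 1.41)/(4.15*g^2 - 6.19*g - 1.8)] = (-2.27373675443232e-13*g^4 - 694.622738*g^3 - 618.12243*g^2 + 18.12411*g - 98.378202)/(71.473375*g^6 - 319.821825*g^5 + 384.033945*g^4 + 40.259141*g^3 - 166.56894*g^2 - 60.1668*g - 5.832)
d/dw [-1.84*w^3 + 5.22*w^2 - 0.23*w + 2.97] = -5.52*w^2 + 10.44*w - 0.23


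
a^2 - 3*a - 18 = (a - 6)*(a + 3)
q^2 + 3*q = q*(q + 3)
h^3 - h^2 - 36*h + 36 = (h - 6)*(h - 1)*(h + 6)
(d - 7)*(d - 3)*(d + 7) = d^3 - 3*d^2 - 49*d + 147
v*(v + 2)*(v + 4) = v^3 + 6*v^2 + 8*v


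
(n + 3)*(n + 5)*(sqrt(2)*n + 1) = sqrt(2)*n^3 + n^2 + 8*sqrt(2)*n^2 + 8*n + 15*sqrt(2)*n + 15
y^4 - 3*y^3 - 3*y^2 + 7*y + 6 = (y - 3)*(y - 2)*(y + 1)^2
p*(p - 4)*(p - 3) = p^3 - 7*p^2 + 12*p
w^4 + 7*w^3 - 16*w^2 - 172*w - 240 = (w - 5)*(w + 2)*(w + 4)*(w + 6)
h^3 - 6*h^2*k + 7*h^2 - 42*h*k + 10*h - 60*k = (h + 2)*(h + 5)*(h - 6*k)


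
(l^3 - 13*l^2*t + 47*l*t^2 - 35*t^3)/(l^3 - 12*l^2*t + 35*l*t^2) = (l - t)/l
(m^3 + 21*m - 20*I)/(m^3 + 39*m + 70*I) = (m^3 + 21*m - 20*I)/(m^3 + 39*m + 70*I)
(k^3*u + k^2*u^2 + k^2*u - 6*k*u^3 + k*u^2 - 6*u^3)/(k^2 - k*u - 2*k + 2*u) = u*(k^3 + k^2*u + k^2 - 6*k*u^2 + k*u - 6*u^2)/(k^2 - k*u - 2*k + 2*u)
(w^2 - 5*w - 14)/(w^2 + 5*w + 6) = (w - 7)/(w + 3)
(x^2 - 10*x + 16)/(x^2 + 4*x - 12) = (x - 8)/(x + 6)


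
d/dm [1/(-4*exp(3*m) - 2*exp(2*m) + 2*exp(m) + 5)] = (12*exp(2*m) + 4*exp(m) - 2)*exp(m)/(4*exp(3*m) + 2*exp(2*m) - 2*exp(m) - 5)^2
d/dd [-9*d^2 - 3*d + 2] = -18*d - 3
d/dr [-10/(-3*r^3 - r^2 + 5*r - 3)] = 10*(-9*r^2 - 2*r + 5)/(3*r^3 + r^2 - 5*r + 3)^2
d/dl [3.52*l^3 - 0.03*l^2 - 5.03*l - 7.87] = 10.56*l^2 - 0.06*l - 5.03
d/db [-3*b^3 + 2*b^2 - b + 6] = -9*b^2 + 4*b - 1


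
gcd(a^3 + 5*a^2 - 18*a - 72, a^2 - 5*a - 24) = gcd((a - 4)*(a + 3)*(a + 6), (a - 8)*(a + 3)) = a + 3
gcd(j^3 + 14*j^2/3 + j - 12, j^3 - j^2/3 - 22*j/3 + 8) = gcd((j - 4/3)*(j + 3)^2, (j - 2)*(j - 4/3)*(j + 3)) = j^2 + 5*j/3 - 4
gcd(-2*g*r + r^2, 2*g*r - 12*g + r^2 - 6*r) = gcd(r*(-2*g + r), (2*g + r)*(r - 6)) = 1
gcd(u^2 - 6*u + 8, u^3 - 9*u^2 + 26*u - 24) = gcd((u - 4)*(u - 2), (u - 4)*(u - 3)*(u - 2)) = u^2 - 6*u + 8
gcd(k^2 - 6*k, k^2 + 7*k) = k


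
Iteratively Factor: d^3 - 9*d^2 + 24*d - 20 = (d - 2)*(d^2 - 7*d + 10) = (d - 5)*(d - 2)*(d - 2)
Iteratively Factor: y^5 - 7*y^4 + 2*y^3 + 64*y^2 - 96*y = (y - 2)*(y^4 - 5*y^3 - 8*y^2 + 48*y) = (y - 4)*(y - 2)*(y^3 - y^2 - 12*y) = y*(y - 4)*(y - 2)*(y^2 - y - 12) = y*(y - 4)^2*(y - 2)*(y + 3)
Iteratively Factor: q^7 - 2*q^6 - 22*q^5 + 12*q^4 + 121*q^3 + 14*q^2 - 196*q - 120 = (q - 5)*(q^6 + 3*q^5 - 7*q^4 - 23*q^3 + 6*q^2 + 44*q + 24) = (q - 5)*(q - 2)*(q^5 + 5*q^4 + 3*q^3 - 17*q^2 - 28*q - 12) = (q - 5)*(q - 2)*(q + 1)*(q^4 + 4*q^3 - q^2 - 16*q - 12) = (q - 5)*(q - 2)*(q + 1)*(q + 3)*(q^3 + q^2 - 4*q - 4) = (q - 5)*(q - 2)^2*(q + 1)*(q + 3)*(q^2 + 3*q + 2) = (q - 5)*(q - 2)^2*(q + 1)*(q + 2)*(q + 3)*(q + 1)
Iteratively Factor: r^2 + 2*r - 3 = (r + 3)*(r - 1)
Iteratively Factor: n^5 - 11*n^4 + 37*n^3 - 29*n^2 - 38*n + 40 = (n + 1)*(n^4 - 12*n^3 + 49*n^2 - 78*n + 40) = (n - 2)*(n + 1)*(n^3 - 10*n^2 + 29*n - 20) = (n - 5)*(n - 2)*(n + 1)*(n^2 - 5*n + 4) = (n - 5)*(n - 4)*(n - 2)*(n + 1)*(n - 1)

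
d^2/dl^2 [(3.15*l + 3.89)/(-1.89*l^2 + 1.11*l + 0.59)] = ((3.15*l + 3.89)*(3.78*l - 1.11)*(7.56*l - 2.22) + (35.721*l + 7.7112)*(-1.89*l^2 + 1.11*l + 0.59))/(-1.89*l^2 + 1.11*l + 0.59)^3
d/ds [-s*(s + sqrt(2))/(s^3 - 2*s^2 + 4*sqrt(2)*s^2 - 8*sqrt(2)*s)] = (s^2 + 2*sqrt(2)*s + 8 + 6*sqrt(2))/(s^4 - 4*s^3 + 8*sqrt(2)*s^3 - 32*sqrt(2)*s^2 + 36*s^2 - 128*s + 32*sqrt(2)*s + 128)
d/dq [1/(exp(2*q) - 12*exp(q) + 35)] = 2*(6 - exp(q))*exp(q)/(exp(2*q) - 12*exp(q) + 35)^2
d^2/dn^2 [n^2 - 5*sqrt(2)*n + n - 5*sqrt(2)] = 2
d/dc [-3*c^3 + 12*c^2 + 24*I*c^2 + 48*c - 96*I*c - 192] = -9*c^2 + c*(24 + 48*I) + 48 - 96*I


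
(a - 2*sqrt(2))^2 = a^2 - 4*sqrt(2)*a + 8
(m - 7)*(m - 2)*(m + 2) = m^3 - 7*m^2 - 4*m + 28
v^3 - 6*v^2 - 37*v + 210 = (v - 7)*(v - 5)*(v + 6)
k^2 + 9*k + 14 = (k + 2)*(k + 7)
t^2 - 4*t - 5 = (t - 5)*(t + 1)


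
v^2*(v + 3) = v^3 + 3*v^2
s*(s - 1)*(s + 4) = s^3 + 3*s^2 - 4*s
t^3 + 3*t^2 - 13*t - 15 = (t - 3)*(t + 1)*(t + 5)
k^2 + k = k*(k + 1)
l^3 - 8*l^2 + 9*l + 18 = (l - 6)*(l - 3)*(l + 1)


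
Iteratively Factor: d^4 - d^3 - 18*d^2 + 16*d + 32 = (d + 4)*(d^3 - 5*d^2 + 2*d + 8) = (d - 2)*(d + 4)*(d^2 - 3*d - 4) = (d - 4)*(d - 2)*(d + 4)*(d + 1)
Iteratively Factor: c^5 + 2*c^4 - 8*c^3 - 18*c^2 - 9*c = (c + 1)*(c^4 + c^3 - 9*c^2 - 9*c) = c*(c + 1)*(c^3 + c^2 - 9*c - 9) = c*(c + 1)*(c + 3)*(c^2 - 2*c - 3) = c*(c + 1)^2*(c + 3)*(c - 3)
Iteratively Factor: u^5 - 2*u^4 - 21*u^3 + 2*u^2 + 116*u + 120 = (u + 2)*(u^4 - 4*u^3 - 13*u^2 + 28*u + 60) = (u + 2)^2*(u^3 - 6*u^2 - u + 30) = (u - 5)*(u + 2)^2*(u^2 - u - 6) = (u - 5)*(u - 3)*(u + 2)^2*(u + 2)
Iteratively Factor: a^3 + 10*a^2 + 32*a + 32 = (a + 4)*(a^2 + 6*a + 8) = (a + 4)^2*(a + 2)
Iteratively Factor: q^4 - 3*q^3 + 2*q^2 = (q - 1)*(q^3 - 2*q^2) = q*(q - 1)*(q^2 - 2*q) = q^2*(q - 1)*(q - 2)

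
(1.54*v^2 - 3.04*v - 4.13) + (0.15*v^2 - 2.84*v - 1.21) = 1.69*v^2 - 5.88*v - 5.34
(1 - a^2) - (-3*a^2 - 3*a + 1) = 2*a^2 + 3*a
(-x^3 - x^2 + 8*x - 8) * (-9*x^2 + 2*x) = 9*x^5 + 7*x^4 - 74*x^3 + 88*x^2 - 16*x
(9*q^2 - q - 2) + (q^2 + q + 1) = 10*q^2 - 1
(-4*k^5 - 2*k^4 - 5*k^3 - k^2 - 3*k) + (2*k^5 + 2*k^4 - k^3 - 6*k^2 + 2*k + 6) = -2*k^5 - 6*k^3 - 7*k^2 - k + 6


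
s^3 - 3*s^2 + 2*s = s*(s - 2)*(s - 1)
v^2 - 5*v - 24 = (v - 8)*(v + 3)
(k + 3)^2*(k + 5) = k^3 + 11*k^2 + 39*k + 45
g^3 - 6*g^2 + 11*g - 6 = (g - 3)*(g - 2)*(g - 1)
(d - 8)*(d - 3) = d^2 - 11*d + 24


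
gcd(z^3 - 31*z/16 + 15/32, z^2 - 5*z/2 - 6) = z + 3/2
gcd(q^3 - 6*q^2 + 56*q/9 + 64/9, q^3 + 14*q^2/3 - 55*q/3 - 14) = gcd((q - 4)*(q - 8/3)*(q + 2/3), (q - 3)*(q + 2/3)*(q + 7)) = q + 2/3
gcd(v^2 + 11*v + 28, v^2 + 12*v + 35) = v + 7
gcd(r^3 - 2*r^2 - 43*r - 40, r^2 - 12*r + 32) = r - 8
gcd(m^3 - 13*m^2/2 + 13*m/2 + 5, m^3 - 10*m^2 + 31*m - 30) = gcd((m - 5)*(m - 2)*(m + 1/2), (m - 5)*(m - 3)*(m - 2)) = m^2 - 7*m + 10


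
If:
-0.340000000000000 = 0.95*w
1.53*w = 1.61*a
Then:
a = -0.34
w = -0.36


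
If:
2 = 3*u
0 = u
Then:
No Solution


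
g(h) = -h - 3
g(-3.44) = 0.44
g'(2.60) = -1.00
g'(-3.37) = -1.00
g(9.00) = -12.00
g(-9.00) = 6.00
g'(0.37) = -1.00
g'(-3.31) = -1.00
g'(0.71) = -1.00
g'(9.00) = -1.00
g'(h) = -1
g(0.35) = -3.35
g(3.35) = -6.35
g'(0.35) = -1.00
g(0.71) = -3.71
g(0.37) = -3.37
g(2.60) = -5.60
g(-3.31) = 0.31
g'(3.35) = -1.00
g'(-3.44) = -1.00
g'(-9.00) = -1.00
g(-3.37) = 0.37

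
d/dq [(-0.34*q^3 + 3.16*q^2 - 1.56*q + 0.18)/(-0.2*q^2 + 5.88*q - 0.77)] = (0.068*q^4 - 3.9984*q^3 + 19.0542*q^2 - 4.7944*q + 0.1428)/(0.04*q^4 - 2.352*q^3 + 34.8824*q^2 - 9.0552*q + 0.5929)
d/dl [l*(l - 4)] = 2*l - 4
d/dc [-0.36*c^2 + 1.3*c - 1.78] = 1.3 - 0.72*c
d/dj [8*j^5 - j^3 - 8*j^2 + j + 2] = 40*j^4 - 3*j^2 - 16*j + 1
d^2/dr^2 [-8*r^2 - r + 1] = -16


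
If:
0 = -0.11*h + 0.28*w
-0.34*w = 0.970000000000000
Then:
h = -7.26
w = -2.85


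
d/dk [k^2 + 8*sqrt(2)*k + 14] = 2*k + 8*sqrt(2)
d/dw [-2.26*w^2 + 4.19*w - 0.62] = 4.19 - 4.52*w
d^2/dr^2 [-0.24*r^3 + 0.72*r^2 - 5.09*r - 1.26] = 1.44 - 1.44*r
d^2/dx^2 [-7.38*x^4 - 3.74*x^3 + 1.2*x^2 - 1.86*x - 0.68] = -88.56*x^2 - 22.44*x + 2.4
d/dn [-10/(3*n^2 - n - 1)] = 10*(6*n - 1)/(-3*n^2 + n + 1)^2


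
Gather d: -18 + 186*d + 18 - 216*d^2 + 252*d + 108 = -216*d^2 + 438*d + 108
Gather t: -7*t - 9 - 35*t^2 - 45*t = -35*t^2 - 52*t - 9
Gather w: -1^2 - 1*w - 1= -w - 2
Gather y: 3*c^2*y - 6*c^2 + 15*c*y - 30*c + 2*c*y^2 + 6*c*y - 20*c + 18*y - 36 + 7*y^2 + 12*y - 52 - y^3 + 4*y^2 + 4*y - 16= -6*c^2 - 50*c - y^3 + y^2*(2*c + 11) + y*(3*c^2 + 21*c + 34) - 104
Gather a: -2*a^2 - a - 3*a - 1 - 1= -2*a^2 - 4*a - 2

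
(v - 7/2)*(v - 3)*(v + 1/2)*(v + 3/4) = v^4 - 21*v^3/4 + 11*v^2/4 + 171*v/16 + 63/16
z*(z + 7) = z^2 + 7*z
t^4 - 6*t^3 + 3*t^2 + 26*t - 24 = (t - 4)*(t - 3)*(t - 1)*(t + 2)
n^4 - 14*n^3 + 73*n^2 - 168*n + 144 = (n - 4)^2*(n - 3)^2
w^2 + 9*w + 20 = (w + 4)*(w + 5)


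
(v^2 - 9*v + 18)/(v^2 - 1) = (v^2 - 9*v + 18)/(v^2 - 1)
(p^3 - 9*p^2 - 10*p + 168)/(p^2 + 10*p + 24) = (p^2 - 13*p + 42)/(p + 6)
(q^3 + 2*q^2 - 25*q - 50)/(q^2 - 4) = (q^2 - 25)/(q - 2)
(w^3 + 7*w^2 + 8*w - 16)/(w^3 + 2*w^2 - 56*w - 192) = (w^2 + 3*w - 4)/(w^2 - 2*w - 48)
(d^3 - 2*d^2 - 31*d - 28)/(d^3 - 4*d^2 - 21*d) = (d^2 + 5*d + 4)/(d*(d + 3))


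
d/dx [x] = 1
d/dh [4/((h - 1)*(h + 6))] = 4*(-2*h - 5)/(h^4 + 10*h^3 + 13*h^2 - 60*h + 36)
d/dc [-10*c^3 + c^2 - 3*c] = -30*c^2 + 2*c - 3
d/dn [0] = 0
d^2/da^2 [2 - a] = 0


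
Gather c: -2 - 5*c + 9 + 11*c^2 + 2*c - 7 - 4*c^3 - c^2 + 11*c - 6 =-4*c^3 + 10*c^2 + 8*c - 6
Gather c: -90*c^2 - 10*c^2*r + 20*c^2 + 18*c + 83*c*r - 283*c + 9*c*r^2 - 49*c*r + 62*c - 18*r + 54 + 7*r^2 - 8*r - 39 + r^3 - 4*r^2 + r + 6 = c^2*(-10*r - 70) + c*(9*r^2 + 34*r - 203) + r^3 + 3*r^2 - 25*r + 21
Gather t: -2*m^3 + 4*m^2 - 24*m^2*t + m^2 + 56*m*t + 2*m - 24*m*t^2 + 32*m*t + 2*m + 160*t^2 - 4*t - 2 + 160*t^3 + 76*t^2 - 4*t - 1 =-2*m^3 + 5*m^2 + 4*m + 160*t^3 + t^2*(236 - 24*m) + t*(-24*m^2 + 88*m - 8) - 3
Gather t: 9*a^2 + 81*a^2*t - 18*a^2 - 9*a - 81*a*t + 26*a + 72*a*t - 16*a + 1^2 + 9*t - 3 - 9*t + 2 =-9*a^2 + a + t*(81*a^2 - 9*a)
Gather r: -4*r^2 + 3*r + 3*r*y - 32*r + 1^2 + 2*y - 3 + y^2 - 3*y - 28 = -4*r^2 + r*(3*y - 29) + y^2 - y - 30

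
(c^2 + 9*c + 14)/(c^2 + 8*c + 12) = (c + 7)/(c + 6)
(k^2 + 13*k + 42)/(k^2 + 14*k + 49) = (k + 6)/(k + 7)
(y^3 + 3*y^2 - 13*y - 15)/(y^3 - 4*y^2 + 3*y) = (y^2 + 6*y + 5)/(y*(y - 1))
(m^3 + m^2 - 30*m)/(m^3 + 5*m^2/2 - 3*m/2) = 2*(m^2 + m - 30)/(2*m^2 + 5*m - 3)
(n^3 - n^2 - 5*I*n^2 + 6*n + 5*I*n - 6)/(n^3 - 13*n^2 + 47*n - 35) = (n^2 - 5*I*n + 6)/(n^2 - 12*n + 35)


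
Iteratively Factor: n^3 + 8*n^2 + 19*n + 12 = (n + 1)*(n^2 + 7*n + 12) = (n + 1)*(n + 3)*(n + 4)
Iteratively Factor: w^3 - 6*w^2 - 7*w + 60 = (w - 5)*(w^2 - w - 12) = (w - 5)*(w + 3)*(w - 4)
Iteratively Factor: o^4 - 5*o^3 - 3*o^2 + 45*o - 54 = (o - 3)*(o^3 - 2*o^2 - 9*o + 18) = (o - 3)*(o - 2)*(o^2 - 9) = (o - 3)*(o - 2)*(o + 3)*(o - 3)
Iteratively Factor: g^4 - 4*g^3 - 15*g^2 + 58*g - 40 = (g - 5)*(g^3 + g^2 - 10*g + 8) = (g - 5)*(g + 4)*(g^2 - 3*g + 2) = (g - 5)*(g - 1)*(g + 4)*(g - 2)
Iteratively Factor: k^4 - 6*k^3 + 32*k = (k - 4)*(k^3 - 2*k^2 - 8*k) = (k - 4)*(k + 2)*(k^2 - 4*k) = k*(k - 4)*(k + 2)*(k - 4)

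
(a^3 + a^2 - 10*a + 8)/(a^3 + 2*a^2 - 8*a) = (a - 1)/a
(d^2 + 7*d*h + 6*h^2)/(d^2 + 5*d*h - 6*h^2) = (d + h)/(d - h)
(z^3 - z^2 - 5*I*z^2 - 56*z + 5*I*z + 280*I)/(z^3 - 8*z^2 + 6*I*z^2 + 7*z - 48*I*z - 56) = (z^2 + z*(7 - 5*I) - 35*I)/(z^2 + 6*I*z + 7)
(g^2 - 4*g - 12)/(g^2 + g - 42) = (g + 2)/(g + 7)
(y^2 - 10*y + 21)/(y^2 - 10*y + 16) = (y^2 - 10*y + 21)/(y^2 - 10*y + 16)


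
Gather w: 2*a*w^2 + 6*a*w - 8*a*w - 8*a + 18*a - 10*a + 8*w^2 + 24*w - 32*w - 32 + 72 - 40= w^2*(2*a + 8) + w*(-2*a - 8)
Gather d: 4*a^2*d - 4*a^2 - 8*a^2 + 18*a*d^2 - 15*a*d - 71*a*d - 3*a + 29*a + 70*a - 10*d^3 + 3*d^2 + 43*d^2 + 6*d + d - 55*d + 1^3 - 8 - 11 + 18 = -12*a^2 + 96*a - 10*d^3 + d^2*(18*a + 46) + d*(4*a^2 - 86*a - 48)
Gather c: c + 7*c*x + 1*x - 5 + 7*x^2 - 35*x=c*(7*x + 1) + 7*x^2 - 34*x - 5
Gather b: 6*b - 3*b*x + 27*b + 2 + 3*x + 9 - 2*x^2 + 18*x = b*(33 - 3*x) - 2*x^2 + 21*x + 11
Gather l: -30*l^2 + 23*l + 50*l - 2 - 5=-30*l^2 + 73*l - 7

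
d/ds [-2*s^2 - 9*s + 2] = -4*s - 9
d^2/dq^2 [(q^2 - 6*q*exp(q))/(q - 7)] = 2*(-3*q^3*exp(q) + 42*q^2*exp(q) - 105*q*exp(q) - 336*exp(q) + 49)/(q^3 - 21*q^2 + 147*q - 343)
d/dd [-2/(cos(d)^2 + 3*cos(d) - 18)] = -2*(2*cos(d) + 3)*sin(d)/(cos(d)^2 + 3*cos(d) - 18)^2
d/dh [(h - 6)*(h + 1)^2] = (h + 1)*(3*h - 11)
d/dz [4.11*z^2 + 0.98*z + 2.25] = 8.22*z + 0.98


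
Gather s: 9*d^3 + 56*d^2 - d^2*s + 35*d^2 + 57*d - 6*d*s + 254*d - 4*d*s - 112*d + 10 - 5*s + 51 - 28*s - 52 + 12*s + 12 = 9*d^3 + 91*d^2 + 199*d + s*(-d^2 - 10*d - 21) + 21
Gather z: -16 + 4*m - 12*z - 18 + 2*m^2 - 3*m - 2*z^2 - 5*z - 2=2*m^2 + m - 2*z^2 - 17*z - 36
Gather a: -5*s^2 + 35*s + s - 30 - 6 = -5*s^2 + 36*s - 36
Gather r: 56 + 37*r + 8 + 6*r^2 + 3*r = 6*r^2 + 40*r + 64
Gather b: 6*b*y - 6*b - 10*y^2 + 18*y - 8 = b*(6*y - 6) - 10*y^2 + 18*y - 8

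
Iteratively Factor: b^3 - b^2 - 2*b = (b - 2)*(b^2 + b) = b*(b - 2)*(b + 1)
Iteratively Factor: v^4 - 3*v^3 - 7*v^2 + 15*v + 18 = (v - 3)*(v^3 - 7*v - 6) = (v - 3)^2*(v^2 + 3*v + 2) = (v - 3)^2*(v + 2)*(v + 1)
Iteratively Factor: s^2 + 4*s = (s)*(s + 4)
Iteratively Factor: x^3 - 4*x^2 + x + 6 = (x + 1)*(x^2 - 5*x + 6) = (x - 2)*(x + 1)*(x - 3)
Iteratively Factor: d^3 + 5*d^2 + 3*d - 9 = (d - 1)*(d^2 + 6*d + 9) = (d - 1)*(d + 3)*(d + 3)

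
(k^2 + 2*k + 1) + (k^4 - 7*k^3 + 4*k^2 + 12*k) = k^4 - 7*k^3 + 5*k^2 + 14*k + 1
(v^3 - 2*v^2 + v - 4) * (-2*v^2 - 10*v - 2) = -2*v^5 - 6*v^4 + 16*v^3 + 2*v^2 + 38*v + 8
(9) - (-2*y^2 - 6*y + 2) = 2*y^2 + 6*y + 7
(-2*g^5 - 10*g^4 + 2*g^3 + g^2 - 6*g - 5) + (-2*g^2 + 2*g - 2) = -2*g^5 - 10*g^4 + 2*g^3 - g^2 - 4*g - 7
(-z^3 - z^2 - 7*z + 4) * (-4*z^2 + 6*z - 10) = 4*z^5 - 2*z^4 + 32*z^3 - 48*z^2 + 94*z - 40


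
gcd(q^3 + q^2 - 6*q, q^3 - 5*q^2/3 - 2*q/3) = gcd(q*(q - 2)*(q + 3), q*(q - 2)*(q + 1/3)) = q^2 - 2*q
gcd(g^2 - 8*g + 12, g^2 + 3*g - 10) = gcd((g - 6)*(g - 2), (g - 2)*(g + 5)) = g - 2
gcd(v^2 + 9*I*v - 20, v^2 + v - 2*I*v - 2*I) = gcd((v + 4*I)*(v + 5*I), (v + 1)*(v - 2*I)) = 1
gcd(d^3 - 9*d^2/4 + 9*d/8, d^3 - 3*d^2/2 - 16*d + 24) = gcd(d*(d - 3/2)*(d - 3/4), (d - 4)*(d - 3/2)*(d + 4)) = d - 3/2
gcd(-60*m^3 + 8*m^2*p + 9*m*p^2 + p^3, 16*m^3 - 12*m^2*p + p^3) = -2*m + p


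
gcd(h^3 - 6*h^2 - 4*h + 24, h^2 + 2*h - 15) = 1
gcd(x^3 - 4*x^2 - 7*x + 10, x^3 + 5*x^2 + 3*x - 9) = x - 1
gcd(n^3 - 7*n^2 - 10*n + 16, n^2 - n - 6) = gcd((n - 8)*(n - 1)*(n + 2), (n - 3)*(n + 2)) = n + 2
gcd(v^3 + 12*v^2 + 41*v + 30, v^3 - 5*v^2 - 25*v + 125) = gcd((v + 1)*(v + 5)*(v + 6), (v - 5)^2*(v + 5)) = v + 5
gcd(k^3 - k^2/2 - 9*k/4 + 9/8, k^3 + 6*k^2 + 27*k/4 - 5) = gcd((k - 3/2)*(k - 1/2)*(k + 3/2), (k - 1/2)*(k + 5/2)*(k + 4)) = k - 1/2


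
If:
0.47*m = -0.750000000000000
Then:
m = -1.60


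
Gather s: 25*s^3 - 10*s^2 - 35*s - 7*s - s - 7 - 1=25*s^3 - 10*s^2 - 43*s - 8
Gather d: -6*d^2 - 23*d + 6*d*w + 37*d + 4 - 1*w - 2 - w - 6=-6*d^2 + d*(6*w + 14) - 2*w - 4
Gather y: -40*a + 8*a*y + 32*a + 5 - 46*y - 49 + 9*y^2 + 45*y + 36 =-8*a + 9*y^2 + y*(8*a - 1) - 8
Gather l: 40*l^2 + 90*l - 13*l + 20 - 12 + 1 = 40*l^2 + 77*l + 9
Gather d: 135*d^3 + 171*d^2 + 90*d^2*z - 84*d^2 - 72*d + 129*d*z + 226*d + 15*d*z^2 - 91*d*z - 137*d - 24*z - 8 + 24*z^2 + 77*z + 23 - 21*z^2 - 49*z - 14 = 135*d^3 + d^2*(90*z + 87) + d*(15*z^2 + 38*z + 17) + 3*z^2 + 4*z + 1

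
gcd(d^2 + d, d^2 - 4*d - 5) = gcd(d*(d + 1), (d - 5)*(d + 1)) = d + 1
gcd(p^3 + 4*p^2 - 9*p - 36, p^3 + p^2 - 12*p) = p^2 + p - 12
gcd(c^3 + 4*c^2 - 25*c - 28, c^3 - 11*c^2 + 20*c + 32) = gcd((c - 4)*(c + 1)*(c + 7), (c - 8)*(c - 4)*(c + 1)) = c^2 - 3*c - 4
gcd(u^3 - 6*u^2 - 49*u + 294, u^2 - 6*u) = u - 6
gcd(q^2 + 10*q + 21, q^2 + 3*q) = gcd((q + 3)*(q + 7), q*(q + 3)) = q + 3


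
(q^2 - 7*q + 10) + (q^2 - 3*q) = 2*q^2 - 10*q + 10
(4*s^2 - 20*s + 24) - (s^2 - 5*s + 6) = 3*s^2 - 15*s + 18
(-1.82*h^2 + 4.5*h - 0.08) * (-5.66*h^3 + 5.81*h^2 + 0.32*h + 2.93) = 10.3012*h^5 - 36.0442*h^4 + 26.0154*h^3 - 4.3574*h^2 + 13.1594*h - 0.2344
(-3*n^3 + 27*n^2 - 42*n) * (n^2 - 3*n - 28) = -3*n^5 + 36*n^4 - 39*n^3 - 630*n^2 + 1176*n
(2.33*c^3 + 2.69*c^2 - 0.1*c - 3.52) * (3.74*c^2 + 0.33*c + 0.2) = 8.7142*c^5 + 10.8295*c^4 + 0.9797*c^3 - 12.6598*c^2 - 1.1816*c - 0.704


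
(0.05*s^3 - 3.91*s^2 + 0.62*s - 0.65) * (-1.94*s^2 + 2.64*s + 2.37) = -0.097*s^5 + 7.7174*s^4 - 11.4067*s^3 - 6.3689*s^2 - 0.2466*s - 1.5405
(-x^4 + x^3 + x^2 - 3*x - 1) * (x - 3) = -x^5 + 4*x^4 - 2*x^3 - 6*x^2 + 8*x + 3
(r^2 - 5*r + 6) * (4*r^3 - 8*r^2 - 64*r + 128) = 4*r^5 - 28*r^4 + 400*r^2 - 1024*r + 768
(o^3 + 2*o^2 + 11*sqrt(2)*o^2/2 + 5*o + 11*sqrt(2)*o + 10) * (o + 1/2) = o^4 + 5*o^3/2 + 11*sqrt(2)*o^3/2 + 6*o^2 + 55*sqrt(2)*o^2/4 + 11*sqrt(2)*o/2 + 25*o/2 + 5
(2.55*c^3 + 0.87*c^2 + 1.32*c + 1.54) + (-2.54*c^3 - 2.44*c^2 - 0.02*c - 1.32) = 0.00999999999999979*c^3 - 1.57*c^2 + 1.3*c + 0.22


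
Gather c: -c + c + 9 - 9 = 0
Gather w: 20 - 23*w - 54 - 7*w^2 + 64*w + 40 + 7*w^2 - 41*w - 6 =0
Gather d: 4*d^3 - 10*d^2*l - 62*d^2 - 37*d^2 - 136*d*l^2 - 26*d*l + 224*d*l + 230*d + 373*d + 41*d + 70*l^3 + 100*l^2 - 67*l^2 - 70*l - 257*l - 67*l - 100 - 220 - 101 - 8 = 4*d^3 + d^2*(-10*l - 99) + d*(-136*l^2 + 198*l + 644) + 70*l^3 + 33*l^2 - 394*l - 429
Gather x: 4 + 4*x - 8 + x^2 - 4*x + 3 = x^2 - 1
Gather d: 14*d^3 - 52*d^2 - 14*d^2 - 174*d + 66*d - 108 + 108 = 14*d^3 - 66*d^2 - 108*d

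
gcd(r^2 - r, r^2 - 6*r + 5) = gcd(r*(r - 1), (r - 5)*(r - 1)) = r - 1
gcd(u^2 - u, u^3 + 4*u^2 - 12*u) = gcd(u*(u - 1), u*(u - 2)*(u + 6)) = u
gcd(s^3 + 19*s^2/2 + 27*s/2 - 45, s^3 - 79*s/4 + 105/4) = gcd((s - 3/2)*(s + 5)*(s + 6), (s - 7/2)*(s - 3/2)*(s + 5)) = s^2 + 7*s/2 - 15/2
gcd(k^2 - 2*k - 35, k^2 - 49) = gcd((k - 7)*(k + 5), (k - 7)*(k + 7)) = k - 7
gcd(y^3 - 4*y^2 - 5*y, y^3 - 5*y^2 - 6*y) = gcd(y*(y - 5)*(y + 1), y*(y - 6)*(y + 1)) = y^2 + y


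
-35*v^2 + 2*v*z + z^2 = (-5*v + z)*(7*v + z)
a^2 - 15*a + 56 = (a - 8)*(a - 7)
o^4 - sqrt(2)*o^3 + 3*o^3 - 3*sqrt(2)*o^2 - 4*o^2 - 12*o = o*(o + 3)*(o - 2*sqrt(2))*(o + sqrt(2))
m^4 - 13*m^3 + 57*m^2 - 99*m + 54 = (m - 6)*(m - 3)^2*(m - 1)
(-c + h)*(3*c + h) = -3*c^2 + 2*c*h + h^2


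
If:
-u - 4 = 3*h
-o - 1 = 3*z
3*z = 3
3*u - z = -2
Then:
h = -11/9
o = -4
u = -1/3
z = 1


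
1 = 1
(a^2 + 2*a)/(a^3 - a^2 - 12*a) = (a + 2)/(a^2 - a - 12)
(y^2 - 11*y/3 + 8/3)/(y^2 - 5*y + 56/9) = 3*(y - 1)/(3*y - 7)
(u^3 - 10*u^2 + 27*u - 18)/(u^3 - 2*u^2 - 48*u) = (-u^3 + 10*u^2 - 27*u + 18)/(u*(-u^2 + 2*u + 48))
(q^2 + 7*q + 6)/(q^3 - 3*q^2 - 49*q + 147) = (q^2 + 7*q + 6)/(q^3 - 3*q^2 - 49*q + 147)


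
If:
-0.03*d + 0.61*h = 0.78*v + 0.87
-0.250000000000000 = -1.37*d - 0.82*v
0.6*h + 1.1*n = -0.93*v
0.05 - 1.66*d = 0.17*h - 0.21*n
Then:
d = -0.68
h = 3.23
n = -2.98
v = 1.44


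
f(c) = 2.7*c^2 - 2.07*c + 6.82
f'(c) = 5.4*c - 2.07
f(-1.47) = 15.70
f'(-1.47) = -10.01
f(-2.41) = 27.49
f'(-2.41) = -15.08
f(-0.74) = 9.83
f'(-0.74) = -6.07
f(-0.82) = 10.33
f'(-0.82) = -6.50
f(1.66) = 10.82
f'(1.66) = 6.89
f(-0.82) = 10.33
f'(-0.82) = -6.50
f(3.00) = 24.91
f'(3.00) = 14.13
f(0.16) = 6.56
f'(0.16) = -1.21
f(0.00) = 6.82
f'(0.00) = -2.07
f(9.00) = 206.89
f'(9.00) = 46.53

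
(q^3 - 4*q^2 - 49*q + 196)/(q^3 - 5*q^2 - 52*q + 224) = (q - 7)/(q - 8)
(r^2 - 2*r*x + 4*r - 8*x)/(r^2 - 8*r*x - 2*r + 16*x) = (r^2 - 2*r*x + 4*r - 8*x)/(r^2 - 8*r*x - 2*r + 16*x)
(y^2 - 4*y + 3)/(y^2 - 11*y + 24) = (y - 1)/(y - 8)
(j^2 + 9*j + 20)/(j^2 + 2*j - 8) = (j + 5)/(j - 2)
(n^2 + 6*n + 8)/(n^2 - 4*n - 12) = (n + 4)/(n - 6)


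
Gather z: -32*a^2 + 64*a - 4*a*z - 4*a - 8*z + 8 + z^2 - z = -32*a^2 + 60*a + z^2 + z*(-4*a - 9) + 8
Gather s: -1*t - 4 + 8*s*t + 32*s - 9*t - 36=s*(8*t + 32) - 10*t - 40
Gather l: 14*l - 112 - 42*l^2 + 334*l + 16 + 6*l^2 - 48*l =-36*l^2 + 300*l - 96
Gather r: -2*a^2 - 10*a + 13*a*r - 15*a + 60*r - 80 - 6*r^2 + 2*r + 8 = -2*a^2 - 25*a - 6*r^2 + r*(13*a + 62) - 72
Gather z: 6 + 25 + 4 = 35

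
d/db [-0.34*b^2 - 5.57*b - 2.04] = -0.68*b - 5.57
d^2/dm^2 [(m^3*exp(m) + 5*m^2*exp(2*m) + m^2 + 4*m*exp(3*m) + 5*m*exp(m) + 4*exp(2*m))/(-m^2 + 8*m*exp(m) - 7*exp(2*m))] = (-m^7 - 28*m^6*exp(m) - 2*m^6 + 126*m^5*exp(2*m) + 48*m^5*exp(m) - 13*m^5 + 116*m^4*exp(3*m) + 180*m^4*exp(2*m) - 92*m^4*exp(m) + 26*m^4 - 1409*m^3*exp(4*m) - 1376*m^3*exp(3*m) + 272*m^3*exp(2*m) + 184*m^3*exp(m) - 26*m^3 + 672*m^2*exp(5*m) + 1638*m^2*exp(4*m) - 74*m^2*exp(3*m) - 948*m^2*exp(2*m) + 18*m^2*exp(m) - 196*m*exp(6*m) + 1344*m*exp(5*m) - 595*m*exp(4*m) + 1240*m*exp(3*m) + 402*m*exp(2*m) - 392*exp(6*m) - 938*exp(5*m) + 938*exp(4*m) - 1114*exp(3*m))*exp(m)/(m^6 - 24*m^5*exp(m) + 213*m^4*exp(2*m) - 848*m^3*exp(3*m) + 1491*m^2*exp(4*m) - 1176*m*exp(5*m) + 343*exp(6*m))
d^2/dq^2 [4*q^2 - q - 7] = 8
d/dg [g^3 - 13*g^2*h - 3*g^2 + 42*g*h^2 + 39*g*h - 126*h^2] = 3*g^2 - 26*g*h - 6*g + 42*h^2 + 39*h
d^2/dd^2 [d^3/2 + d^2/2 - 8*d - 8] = 3*d + 1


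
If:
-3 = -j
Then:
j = 3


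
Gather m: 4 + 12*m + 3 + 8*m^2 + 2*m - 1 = 8*m^2 + 14*m + 6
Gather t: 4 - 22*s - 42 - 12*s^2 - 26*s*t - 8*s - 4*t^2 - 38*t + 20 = -12*s^2 - 30*s - 4*t^2 + t*(-26*s - 38) - 18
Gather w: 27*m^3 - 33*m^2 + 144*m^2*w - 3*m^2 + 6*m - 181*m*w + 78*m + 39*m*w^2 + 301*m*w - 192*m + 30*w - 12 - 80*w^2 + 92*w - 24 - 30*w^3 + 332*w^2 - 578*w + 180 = 27*m^3 - 36*m^2 - 108*m - 30*w^3 + w^2*(39*m + 252) + w*(144*m^2 + 120*m - 456) + 144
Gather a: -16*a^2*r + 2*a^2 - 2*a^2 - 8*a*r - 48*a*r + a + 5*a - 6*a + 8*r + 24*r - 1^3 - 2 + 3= -16*a^2*r - 56*a*r + 32*r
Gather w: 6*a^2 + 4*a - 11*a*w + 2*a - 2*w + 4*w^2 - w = 6*a^2 + 6*a + 4*w^2 + w*(-11*a - 3)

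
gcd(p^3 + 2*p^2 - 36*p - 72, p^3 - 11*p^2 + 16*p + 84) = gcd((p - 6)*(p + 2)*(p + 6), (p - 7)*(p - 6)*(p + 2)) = p^2 - 4*p - 12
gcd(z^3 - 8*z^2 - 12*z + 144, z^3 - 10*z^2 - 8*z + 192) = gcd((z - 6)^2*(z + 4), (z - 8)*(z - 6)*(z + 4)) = z^2 - 2*z - 24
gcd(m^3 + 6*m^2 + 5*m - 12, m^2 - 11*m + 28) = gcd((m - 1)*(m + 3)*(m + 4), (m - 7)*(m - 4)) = 1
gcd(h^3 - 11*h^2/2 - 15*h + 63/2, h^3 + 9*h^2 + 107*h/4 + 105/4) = h + 3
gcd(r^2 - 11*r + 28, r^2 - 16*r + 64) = 1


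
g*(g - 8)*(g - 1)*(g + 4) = g^4 - 5*g^3 - 28*g^2 + 32*g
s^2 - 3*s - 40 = (s - 8)*(s + 5)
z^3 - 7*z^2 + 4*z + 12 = (z - 6)*(z - 2)*(z + 1)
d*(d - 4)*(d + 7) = d^3 + 3*d^2 - 28*d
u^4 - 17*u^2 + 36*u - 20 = (u - 2)^2*(u - 1)*(u + 5)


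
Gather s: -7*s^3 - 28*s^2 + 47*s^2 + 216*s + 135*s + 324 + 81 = -7*s^3 + 19*s^2 + 351*s + 405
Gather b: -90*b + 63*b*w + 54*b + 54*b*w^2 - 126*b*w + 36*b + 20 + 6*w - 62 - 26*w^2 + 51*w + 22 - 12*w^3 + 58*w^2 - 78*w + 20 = b*(54*w^2 - 63*w) - 12*w^3 + 32*w^2 - 21*w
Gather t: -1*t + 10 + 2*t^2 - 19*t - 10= 2*t^2 - 20*t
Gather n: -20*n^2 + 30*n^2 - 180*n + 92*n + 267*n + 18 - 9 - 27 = 10*n^2 + 179*n - 18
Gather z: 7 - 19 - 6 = -18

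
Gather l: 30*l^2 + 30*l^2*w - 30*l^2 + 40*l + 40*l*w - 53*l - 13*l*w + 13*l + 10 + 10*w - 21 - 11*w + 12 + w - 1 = 30*l^2*w + 27*l*w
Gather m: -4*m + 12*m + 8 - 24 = 8*m - 16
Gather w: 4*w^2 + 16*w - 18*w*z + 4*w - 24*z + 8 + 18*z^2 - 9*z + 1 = 4*w^2 + w*(20 - 18*z) + 18*z^2 - 33*z + 9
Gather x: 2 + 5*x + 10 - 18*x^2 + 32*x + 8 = -18*x^2 + 37*x + 20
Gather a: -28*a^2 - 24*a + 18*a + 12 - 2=-28*a^2 - 6*a + 10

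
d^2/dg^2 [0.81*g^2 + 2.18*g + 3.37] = 1.62000000000000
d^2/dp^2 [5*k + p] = 0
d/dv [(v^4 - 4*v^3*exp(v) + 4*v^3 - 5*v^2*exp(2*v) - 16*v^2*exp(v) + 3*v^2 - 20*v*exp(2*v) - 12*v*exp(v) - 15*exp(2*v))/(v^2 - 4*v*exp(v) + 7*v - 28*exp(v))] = (2*(v^2 - 4*v*exp(v) + 7*v - 28*exp(v))*(-2*v^3*exp(v) + 2*v^3 - 5*v^2*exp(2*v) - 14*v^2*exp(v) + 6*v^2 - 25*v*exp(2*v) - 22*v*exp(v) + 3*v - 25*exp(2*v) - 6*exp(v)) - (4*v*exp(v) - 2*v + 32*exp(v) - 7)*(-v^4 + 4*v^3*exp(v) - 4*v^3 + 5*v^2*exp(2*v) + 16*v^2*exp(v) - 3*v^2 + 20*v*exp(2*v) + 12*v*exp(v) + 15*exp(2*v)))/(v^2 - 4*v*exp(v) + 7*v - 28*exp(v))^2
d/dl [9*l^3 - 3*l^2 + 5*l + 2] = 27*l^2 - 6*l + 5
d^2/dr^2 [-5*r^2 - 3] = -10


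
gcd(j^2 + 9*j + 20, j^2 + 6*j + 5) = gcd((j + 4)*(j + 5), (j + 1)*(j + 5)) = j + 5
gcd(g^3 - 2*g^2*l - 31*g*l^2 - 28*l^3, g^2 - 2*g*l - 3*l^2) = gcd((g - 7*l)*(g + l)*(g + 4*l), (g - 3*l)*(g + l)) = g + l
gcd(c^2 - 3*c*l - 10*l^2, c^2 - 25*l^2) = c - 5*l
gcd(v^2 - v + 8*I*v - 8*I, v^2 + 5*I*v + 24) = v + 8*I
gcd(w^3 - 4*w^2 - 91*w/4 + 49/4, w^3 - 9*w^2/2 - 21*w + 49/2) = w^2 - 7*w/2 - 49/2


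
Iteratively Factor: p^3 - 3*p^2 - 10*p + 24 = (p + 3)*(p^2 - 6*p + 8) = (p - 2)*(p + 3)*(p - 4)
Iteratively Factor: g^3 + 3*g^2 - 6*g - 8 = (g + 1)*(g^2 + 2*g - 8) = (g - 2)*(g + 1)*(g + 4)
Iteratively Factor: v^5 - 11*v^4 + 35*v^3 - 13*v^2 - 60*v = (v - 3)*(v^4 - 8*v^3 + 11*v^2 + 20*v) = (v - 4)*(v - 3)*(v^3 - 4*v^2 - 5*v) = v*(v - 4)*(v - 3)*(v^2 - 4*v - 5) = v*(v - 5)*(v - 4)*(v - 3)*(v + 1)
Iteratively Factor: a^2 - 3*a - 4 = (a + 1)*(a - 4)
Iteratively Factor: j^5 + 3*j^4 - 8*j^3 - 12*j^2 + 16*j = (j + 4)*(j^4 - j^3 - 4*j^2 + 4*j) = (j - 1)*(j + 4)*(j^3 - 4*j) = j*(j - 1)*(j + 4)*(j^2 - 4) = j*(j - 2)*(j - 1)*(j + 4)*(j + 2)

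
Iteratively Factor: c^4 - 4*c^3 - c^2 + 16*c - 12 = (c - 1)*(c^3 - 3*c^2 - 4*c + 12) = (c - 2)*(c - 1)*(c^2 - c - 6) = (c - 2)*(c - 1)*(c + 2)*(c - 3)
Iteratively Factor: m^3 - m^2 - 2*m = (m + 1)*(m^2 - 2*m) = m*(m + 1)*(m - 2)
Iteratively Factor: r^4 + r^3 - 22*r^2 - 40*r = (r + 4)*(r^3 - 3*r^2 - 10*r) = r*(r + 4)*(r^2 - 3*r - 10) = r*(r - 5)*(r + 4)*(r + 2)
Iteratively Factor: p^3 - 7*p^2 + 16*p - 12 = (p - 3)*(p^2 - 4*p + 4) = (p - 3)*(p - 2)*(p - 2)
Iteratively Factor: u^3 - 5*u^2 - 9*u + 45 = (u + 3)*(u^2 - 8*u + 15) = (u - 3)*(u + 3)*(u - 5)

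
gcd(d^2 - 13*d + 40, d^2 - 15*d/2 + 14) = 1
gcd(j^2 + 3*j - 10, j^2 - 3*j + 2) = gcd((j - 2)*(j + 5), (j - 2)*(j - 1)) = j - 2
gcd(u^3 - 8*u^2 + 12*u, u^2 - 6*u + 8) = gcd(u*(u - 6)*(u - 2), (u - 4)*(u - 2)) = u - 2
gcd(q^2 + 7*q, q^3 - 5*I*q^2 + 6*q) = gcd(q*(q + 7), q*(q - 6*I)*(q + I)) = q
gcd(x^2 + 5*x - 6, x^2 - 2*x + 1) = x - 1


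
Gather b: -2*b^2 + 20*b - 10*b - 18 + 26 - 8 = -2*b^2 + 10*b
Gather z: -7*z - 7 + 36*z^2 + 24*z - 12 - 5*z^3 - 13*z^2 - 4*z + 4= -5*z^3 + 23*z^2 + 13*z - 15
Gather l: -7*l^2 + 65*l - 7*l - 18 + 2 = -7*l^2 + 58*l - 16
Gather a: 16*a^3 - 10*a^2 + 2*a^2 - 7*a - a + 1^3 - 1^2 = 16*a^3 - 8*a^2 - 8*a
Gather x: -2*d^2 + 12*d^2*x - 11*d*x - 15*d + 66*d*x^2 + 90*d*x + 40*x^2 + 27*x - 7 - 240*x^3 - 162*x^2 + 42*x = -2*d^2 - 15*d - 240*x^3 + x^2*(66*d - 122) + x*(12*d^2 + 79*d + 69) - 7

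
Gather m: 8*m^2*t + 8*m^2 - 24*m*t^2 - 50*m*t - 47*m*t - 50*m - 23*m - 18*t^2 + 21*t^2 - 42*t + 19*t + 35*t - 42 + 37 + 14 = m^2*(8*t + 8) + m*(-24*t^2 - 97*t - 73) + 3*t^2 + 12*t + 9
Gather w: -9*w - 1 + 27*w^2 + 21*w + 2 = 27*w^2 + 12*w + 1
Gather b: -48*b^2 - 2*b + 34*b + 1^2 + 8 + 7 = -48*b^2 + 32*b + 16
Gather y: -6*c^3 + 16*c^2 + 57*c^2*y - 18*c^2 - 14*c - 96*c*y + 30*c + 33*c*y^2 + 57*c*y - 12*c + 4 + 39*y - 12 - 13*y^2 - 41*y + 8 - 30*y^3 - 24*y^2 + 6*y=-6*c^3 - 2*c^2 + 4*c - 30*y^3 + y^2*(33*c - 37) + y*(57*c^2 - 39*c + 4)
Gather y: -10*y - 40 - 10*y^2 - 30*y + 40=-10*y^2 - 40*y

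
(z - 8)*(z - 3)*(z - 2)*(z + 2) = z^4 - 11*z^3 + 20*z^2 + 44*z - 96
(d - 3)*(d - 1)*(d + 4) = d^3 - 13*d + 12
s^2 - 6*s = s*(s - 6)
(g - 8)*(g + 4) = g^2 - 4*g - 32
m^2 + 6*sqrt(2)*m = m*(m + 6*sqrt(2))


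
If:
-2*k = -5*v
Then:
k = 5*v/2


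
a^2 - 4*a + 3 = (a - 3)*(a - 1)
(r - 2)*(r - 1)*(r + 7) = r^3 + 4*r^2 - 19*r + 14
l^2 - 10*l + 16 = (l - 8)*(l - 2)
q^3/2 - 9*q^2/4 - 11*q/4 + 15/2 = (q/2 + 1)*(q - 5)*(q - 3/2)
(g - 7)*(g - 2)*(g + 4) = g^3 - 5*g^2 - 22*g + 56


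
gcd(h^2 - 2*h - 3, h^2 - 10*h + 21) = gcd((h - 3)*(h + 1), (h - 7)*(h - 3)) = h - 3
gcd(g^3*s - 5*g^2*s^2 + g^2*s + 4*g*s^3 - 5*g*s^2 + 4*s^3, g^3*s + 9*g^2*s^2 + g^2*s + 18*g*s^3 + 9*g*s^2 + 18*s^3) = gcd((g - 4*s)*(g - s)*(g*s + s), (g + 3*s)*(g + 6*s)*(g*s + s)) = g*s + s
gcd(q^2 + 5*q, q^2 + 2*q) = q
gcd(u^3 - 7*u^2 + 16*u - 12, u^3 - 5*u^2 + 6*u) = u^2 - 5*u + 6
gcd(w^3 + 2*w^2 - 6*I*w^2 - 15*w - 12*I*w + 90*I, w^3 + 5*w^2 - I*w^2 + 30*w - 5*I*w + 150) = w^2 + w*(5 - 6*I) - 30*I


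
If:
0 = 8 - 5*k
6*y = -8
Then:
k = 8/5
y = -4/3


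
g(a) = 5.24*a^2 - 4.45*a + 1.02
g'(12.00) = 121.31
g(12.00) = 702.18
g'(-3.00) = -35.89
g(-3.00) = 61.53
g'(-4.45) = -51.09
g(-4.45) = 124.59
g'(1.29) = 9.07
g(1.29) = 4.00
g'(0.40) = -0.26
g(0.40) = 0.08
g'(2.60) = 22.80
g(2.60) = 24.87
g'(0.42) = -0.05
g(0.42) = 0.08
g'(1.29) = 9.07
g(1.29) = 4.00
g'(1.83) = 14.73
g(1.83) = 10.42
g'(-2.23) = -27.82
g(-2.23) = 37.00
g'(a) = 10.48*a - 4.45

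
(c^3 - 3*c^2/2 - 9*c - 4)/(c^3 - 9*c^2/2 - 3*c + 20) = (2*c + 1)/(2*c - 5)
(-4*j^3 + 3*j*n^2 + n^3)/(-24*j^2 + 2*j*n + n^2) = (-4*j^3 + 3*j*n^2 + n^3)/(-24*j^2 + 2*j*n + n^2)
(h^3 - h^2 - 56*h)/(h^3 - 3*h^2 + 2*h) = (h^2 - h - 56)/(h^2 - 3*h + 2)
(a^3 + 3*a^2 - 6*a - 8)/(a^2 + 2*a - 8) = a + 1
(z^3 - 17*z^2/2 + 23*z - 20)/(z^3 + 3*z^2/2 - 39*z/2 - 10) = (2*z^2 - 9*z + 10)/(2*z^2 + 11*z + 5)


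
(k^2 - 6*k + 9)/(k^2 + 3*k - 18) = (k - 3)/(k + 6)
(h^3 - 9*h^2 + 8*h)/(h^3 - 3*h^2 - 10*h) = (-h^2 + 9*h - 8)/(-h^2 + 3*h + 10)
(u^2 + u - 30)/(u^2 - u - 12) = (-u^2 - u + 30)/(-u^2 + u + 12)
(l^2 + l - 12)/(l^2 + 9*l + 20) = (l - 3)/(l + 5)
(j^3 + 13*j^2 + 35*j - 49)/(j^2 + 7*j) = j + 6 - 7/j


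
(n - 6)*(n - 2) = n^2 - 8*n + 12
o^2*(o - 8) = o^3 - 8*o^2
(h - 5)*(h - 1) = h^2 - 6*h + 5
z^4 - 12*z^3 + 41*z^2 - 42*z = z*(z - 7)*(z - 3)*(z - 2)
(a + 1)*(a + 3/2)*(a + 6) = a^3 + 17*a^2/2 + 33*a/2 + 9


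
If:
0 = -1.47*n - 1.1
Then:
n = -0.75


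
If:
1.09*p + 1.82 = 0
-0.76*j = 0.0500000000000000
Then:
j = -0.07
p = -1.67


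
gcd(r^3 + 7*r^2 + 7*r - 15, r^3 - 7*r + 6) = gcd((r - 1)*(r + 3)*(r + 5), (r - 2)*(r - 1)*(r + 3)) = r^2 + 2*r - 3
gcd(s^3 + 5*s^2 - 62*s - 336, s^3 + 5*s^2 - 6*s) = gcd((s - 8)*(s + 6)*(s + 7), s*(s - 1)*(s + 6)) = s + 6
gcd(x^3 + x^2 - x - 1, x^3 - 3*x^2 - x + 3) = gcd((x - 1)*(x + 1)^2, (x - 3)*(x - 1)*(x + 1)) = x^2 - 1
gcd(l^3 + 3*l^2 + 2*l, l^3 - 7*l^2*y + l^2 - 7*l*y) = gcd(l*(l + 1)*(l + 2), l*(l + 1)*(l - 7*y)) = l^2 + l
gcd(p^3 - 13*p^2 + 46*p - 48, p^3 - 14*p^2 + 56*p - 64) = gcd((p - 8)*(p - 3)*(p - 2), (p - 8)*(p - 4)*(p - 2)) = p^2 - 10*p + 16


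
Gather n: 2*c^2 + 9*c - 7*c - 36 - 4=2*c^2 + 2*c - 40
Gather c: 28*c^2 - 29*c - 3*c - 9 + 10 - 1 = 28*c^2 - 32*c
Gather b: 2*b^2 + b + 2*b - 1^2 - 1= 2*b^2 + 3*b - 2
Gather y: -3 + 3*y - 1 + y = 4*y - 4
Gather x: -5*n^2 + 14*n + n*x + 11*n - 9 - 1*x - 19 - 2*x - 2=-5*n^2 + 25*n + x*(n - 3) - 30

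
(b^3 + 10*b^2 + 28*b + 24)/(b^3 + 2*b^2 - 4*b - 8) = (b + 6)/(b - 2)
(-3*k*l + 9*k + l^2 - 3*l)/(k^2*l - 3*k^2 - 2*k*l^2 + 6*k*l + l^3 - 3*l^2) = (-3*k + l)/(k^2 - 2*k*l + l^2)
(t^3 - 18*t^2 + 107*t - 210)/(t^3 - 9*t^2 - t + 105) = (t - 6)/(t + 3)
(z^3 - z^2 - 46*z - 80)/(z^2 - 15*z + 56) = (z^2 + 7*z + 10)/(z - 7)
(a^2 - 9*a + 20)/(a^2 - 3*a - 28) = (-a^2 + 9*a - 20)/(-a^2 + 3*a + 28)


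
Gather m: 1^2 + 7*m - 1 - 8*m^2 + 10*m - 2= -8*m^2 + 17*m - 2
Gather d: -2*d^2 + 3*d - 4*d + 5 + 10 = -2*d^2 - d + 15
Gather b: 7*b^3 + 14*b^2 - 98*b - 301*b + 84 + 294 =7*b^3 + 14*b^2 - 399*b + 378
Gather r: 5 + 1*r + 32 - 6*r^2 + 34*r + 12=-6*r^2 + 35*r + 49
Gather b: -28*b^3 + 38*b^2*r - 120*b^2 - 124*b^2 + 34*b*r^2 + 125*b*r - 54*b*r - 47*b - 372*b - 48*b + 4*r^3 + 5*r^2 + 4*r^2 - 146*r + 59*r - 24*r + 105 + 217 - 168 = -28*b^3 + b^2*(38*r - 244) + b*(34*r^2 + 71*r - 467) + 4*r^3 + 9*r^2 - 111*r + 154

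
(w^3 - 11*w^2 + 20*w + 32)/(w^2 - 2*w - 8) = (w^2 - 7*w - 8)/(w + 2)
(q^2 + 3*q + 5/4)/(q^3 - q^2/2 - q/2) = (q + 5/2)/(q*(q - 1))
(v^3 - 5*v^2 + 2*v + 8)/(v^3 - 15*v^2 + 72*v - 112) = (v^2 - v - 2)/(v^2 - 11*v + 28)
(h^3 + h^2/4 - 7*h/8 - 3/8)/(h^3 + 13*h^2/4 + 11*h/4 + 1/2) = (8*h^3 + 2*h^2 - 7*h - 3)/(2*(4*h^3 + 13*h^2 + 11*h + 2))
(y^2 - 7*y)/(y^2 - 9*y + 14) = y/(y - 2)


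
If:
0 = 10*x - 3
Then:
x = 3/10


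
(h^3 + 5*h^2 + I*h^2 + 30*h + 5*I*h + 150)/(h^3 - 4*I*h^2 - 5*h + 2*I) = (h^3 + h^2*(5 + I) + 5*h*(6 + I) + 150)/(h^3 - 4*I*h^2 - 5*h + 2*I)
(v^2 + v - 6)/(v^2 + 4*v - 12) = (v + 3)/(v + 6)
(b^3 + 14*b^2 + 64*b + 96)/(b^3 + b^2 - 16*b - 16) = (b^2 + 10*b + 24)/(b^2 - 3*b - 4)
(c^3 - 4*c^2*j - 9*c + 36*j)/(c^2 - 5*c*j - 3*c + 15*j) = (c^2 - 4*c*j + 3*c - 12*j)/(c - 5*j)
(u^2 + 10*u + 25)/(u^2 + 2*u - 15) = (u + 5)/(u - 3)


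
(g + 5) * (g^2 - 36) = g^3 + 5*g^2 - 36*g - 180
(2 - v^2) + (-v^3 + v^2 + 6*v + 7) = -v^3 + 6*v + 9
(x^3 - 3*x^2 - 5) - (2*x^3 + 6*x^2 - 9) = -x^3 - 9*x^2 + 4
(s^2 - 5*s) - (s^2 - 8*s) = 3*s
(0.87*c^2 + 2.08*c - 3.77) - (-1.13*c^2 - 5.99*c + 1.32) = 2.0*c^2 + 8.07*c - 5.09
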